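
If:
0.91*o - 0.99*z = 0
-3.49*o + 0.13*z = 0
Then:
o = 0.00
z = 0.00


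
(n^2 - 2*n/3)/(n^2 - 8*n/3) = (3*n - 2)/(3*n - 8)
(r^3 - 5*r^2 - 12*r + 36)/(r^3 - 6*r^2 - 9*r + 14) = (r^3 - 5*r^2 - 12*r + 36)/(r^3 - 6*r^2 - 9*r + 14)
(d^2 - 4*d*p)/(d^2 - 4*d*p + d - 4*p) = d/(d + 1)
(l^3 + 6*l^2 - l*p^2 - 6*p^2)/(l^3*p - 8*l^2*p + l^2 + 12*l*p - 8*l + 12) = (l^3 + 6*l^2 - l*p^2 - 6*p^2)/(l^3*p - 8*l^2*p + l^2 + 12*l*p - 8*l + 12)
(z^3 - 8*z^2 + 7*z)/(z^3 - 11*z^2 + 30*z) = (z^2 - 8*z + 7)/(z^2 - 11*z + 30)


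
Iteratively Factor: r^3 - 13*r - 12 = (r + 3)*(r^2 - 3*r - 4) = (r + 1)*(r + 3)*(r - 4)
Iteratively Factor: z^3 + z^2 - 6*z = (z - 2)*(z^2 + 3*z) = (z - 2)*(z + 3)*(z)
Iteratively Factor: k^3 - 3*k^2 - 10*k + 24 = (k + 3)*(k^2 - 6*k + 8) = (k - 2)*(k + 3)*(k - 4)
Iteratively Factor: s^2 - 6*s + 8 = (s - 2)*(s - 4)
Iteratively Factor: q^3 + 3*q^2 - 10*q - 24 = (q + 2)*(q^2 + q - 12) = (q + 2)*(q + 4)*(q - 3)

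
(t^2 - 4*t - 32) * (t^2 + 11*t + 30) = t^4 + 7*t^3 - 46*t^2 - 472*t - 960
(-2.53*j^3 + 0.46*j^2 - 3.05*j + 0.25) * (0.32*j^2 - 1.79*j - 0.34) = -0.8096*j^5 + 4.6759*j^4 - 0.9392*j^3 + 5.3831*j^2 + 0.5895*j - 0.085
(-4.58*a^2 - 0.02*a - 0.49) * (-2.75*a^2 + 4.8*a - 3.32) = 12.595*a^4 - 21.929*a^3 + 16.4571*a^2 - 2.2856*a + 1.6268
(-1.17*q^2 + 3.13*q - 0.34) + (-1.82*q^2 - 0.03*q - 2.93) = -2.99*q^2 + 3.1*q - 3.27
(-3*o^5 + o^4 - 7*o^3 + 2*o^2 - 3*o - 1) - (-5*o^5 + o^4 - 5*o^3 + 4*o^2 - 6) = 2*o^5 - 2*o^3 - 2*o^2 - 3*o + 5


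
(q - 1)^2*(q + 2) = q^3 - 3*q + 2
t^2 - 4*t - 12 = (t - 6)*(t + 2)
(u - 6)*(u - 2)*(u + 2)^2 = u^4 - 4*u^3 - 16*u^2 + 16*u + 48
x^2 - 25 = (x - 5)*(x + 5)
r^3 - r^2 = r^2*(r - 1)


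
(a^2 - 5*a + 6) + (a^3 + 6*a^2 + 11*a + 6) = a^3 + 7*a^2 + 6*a + 12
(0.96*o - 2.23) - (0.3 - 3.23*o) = 4.19*o - 2.53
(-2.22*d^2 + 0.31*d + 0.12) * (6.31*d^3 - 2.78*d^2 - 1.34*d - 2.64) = -14.0082*d^5 + 8.1277*d^4 + 2.8702*d^3 + 5.1118*d^2 - 0.9792*d - 0.3168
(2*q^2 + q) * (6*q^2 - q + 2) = 12*q^4 + 4*q^3 + 3*q^2 + 2*q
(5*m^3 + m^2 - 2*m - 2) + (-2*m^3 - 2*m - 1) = 3*m^3 + m^2 - 4*m - 3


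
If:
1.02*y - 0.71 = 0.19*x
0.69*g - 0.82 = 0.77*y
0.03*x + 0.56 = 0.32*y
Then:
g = 4.33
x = 11.39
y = 2.82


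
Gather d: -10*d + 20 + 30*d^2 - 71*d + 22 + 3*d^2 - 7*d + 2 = 33*d^2 - 88*d + 44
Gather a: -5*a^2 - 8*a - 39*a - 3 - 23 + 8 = -5*a^2 - 47*a - 18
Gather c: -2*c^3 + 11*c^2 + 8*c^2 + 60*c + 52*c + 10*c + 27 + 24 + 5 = -2*c^3 + 19*c^2 + 122*c + 56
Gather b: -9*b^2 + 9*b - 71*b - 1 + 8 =-9*b^2 - 62*b + 7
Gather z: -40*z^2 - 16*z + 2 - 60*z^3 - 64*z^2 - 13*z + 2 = -60*z^3 - 104*z^2 - 29*z + 4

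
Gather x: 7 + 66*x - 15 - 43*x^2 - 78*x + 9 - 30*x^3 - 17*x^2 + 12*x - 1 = -30*x^3 - 60*x^2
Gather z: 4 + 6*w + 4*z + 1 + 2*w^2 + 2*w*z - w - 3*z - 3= 2*w^2 + 5*w + z*(2*w + 1) + 2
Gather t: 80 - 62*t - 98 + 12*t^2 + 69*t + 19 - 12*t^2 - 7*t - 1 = 0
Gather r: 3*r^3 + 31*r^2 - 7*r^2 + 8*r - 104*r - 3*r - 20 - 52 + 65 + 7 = 3*r^3 + 24*r^2 - 99*r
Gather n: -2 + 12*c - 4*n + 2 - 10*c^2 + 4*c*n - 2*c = -10*c^2 + 10*c + n*(4*c - 4)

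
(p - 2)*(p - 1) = p^2 - 3*p + 2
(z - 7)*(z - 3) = z^2 - 10*z + 21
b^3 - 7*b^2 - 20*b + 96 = (b - 8)*(b - 3)*(b + 4)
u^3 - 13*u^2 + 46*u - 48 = (u - 8)*(u - 3)*(u - 2)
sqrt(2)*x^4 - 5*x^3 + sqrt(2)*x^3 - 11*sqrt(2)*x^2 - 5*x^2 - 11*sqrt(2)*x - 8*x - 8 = (x + 1)*(x - 4*sqrt(2))*(x + sqrt(2))*(sqrt(2)*x + 1)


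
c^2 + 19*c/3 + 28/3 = (c + 7/3)*(c + 4)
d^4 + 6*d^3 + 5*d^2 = d^2*(d + 1)*(d + 5)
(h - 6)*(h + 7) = h^2 + h - 42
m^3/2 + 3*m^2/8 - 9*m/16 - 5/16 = (m/2 + 1/4)*(m - 1)*(m + 5/4)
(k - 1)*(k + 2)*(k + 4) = k^3 + 5*k^2 + 2*k - 8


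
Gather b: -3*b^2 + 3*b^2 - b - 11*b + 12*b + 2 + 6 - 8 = 0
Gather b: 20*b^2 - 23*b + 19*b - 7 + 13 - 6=20*b^2 - 4*b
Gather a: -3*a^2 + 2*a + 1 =-3*a^2 + 2*a + 1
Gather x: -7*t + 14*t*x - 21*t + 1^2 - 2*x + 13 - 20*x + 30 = -28*t + x*(14*t - 22) + 44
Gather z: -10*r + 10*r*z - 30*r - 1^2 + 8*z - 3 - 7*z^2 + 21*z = -40*r - 7*z^2 + z*(10*r + 29) - 4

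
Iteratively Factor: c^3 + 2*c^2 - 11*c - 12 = (c - 3)*(c^2 + 5*c + 4) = (c - 3)*(c + 1)*(c + 4)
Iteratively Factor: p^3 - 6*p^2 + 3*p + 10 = (p - 5)*(p^2 - p - 2) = (p - 5)*(p - 2)*(p + 1)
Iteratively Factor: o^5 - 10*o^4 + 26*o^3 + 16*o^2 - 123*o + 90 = (o - 3)*(o^4 - 7*o^3 + 5*o^2 + 31*o - 30) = (o - 3)^2*(o^3 - 4*o^2 - 7*o + 10) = (o - 3)^2*(o - 1)*(o^2 - 3*o - 10) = (o - 3)^2*(o - 1)*(o + 2)*(o - 5)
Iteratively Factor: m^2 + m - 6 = (m - 2)*(m + 3)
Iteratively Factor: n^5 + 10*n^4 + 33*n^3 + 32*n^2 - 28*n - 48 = (n + 3)*(n^4 + 7*n^3 + 12*n^2 - 4*n - 16) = (n + 3)*(n + 4)*(n^3 + 3*n^2 - 4) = (n + 2)*(n + 3)*(n + 4)*(n^2 + n - 2) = (n - 1)*(n + 2)*(n + 3)*(n + 4)*(n + 2)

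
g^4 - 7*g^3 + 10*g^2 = g^2*(g - 5)*(g - 2)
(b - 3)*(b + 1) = b^2 - 2*b - 3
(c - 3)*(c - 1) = c^2 - 4*c + 3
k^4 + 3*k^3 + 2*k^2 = k^2*(k + 1)*(k + 2)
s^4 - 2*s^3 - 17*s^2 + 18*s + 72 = (s - 4)*(s - 3)*(s + 2)*(s + 3)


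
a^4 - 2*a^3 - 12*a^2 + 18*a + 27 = (a - 3)^2*(a + 1)*(a + 3)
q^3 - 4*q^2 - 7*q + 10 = (q - 5)*(q - 1)*(q + 2)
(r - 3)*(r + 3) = r^2 - 9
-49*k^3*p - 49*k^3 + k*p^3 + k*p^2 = (-7*k + p)*(7*k + p)*(k*p + k)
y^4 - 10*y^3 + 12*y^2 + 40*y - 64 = (y - 8)*(y - 2)^2*(y + 2)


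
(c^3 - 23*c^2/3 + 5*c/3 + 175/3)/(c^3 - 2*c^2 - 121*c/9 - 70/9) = 3*(c - 5)/(3*c + 2)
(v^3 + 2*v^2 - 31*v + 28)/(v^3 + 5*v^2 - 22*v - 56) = (v - 1)/(v + 2)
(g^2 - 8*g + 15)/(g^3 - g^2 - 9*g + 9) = (g - 5)/(g^2 + 2*g - 3)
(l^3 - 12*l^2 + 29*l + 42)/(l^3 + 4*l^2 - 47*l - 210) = (l^2 - 5*l - 6)/(l^2 + 11*l + 30)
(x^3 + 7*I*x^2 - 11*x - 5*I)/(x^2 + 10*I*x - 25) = (x^2 + 2*I*x - 1)/(x + 5*I)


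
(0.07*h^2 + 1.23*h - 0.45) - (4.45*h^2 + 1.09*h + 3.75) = -4.38*h^2 + 0.14*h - 4.2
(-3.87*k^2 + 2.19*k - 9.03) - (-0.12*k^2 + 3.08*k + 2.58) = -3.75*k^2 - 0.89*k - 11.61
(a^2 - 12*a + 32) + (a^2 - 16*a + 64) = 2*a^2 - 28*a + 96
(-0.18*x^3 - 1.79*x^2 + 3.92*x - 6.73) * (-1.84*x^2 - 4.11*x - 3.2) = 0.3312*x^5 + 4.0334*x^4 + 0.7201*x^3 + 2.0*x^2 + 15.1163*x + 21.536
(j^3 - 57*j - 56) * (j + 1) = j^4 + j^3 - 57*j^2 - 113*j - 56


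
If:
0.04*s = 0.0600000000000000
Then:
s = 1.50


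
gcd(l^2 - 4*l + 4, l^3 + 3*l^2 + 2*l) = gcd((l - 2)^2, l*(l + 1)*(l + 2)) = 1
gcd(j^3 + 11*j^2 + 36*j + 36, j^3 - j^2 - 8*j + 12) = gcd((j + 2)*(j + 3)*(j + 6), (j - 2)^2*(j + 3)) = j + 3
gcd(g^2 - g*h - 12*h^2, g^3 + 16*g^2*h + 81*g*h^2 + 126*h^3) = g + 3*h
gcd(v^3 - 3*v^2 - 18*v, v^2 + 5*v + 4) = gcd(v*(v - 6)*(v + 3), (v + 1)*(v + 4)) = 1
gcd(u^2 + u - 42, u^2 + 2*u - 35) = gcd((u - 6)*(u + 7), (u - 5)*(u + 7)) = u + 7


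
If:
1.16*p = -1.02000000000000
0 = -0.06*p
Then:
No Solution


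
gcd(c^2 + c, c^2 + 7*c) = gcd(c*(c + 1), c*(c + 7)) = c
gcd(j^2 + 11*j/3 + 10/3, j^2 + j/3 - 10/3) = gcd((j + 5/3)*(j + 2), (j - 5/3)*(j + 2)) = j + 2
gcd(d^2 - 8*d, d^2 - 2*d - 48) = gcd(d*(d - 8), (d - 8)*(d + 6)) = d - 8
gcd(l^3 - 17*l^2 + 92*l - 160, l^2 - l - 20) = l - 5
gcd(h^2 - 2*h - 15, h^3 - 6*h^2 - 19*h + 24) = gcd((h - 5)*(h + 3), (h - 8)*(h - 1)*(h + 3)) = h + 3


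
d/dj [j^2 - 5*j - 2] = 2*j - 5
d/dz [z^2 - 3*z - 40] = 2*z - 3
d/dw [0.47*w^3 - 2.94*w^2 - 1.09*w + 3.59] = 1.41*w^2 - 5.88*w - 1.09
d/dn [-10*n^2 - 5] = -20*n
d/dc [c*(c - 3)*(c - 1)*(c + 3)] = 4*c^3 - 3*c^2 - 18*c + 9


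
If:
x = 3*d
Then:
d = x/3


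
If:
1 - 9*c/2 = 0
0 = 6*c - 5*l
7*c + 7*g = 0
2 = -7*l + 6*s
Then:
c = 2/9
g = -2/9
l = 4/15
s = 29/45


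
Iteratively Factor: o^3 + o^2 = (o + 1)*(o^2) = o*(o + 1)*(o)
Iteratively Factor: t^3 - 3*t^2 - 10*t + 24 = (t - 4)*(t^2 + t - 6) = (t - 4)*(t - 2)*(t + 3)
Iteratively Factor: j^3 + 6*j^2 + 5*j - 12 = (j + 3)*(j^2 + 3*j - 4) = (j + 3)*(j + 4)*(j - 1)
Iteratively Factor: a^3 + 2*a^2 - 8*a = (a - 2)*(a^2 + 4*a) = (a - 2)*(a + 4)*(a)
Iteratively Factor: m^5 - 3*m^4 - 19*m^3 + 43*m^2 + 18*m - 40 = (m - 5)*(m^4 + 2*m^3 - 9*m^2 - 2*m + 8) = (m - 5)*(m - 2)*(m^3 + 4*m^2 - m - 4) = (m - 5)*(m - 2)*(m - 1)*(m^2 + 5*m + 4) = (m - 5)*(m - 2)*(m - 1)*(m + 4)*(m + 1)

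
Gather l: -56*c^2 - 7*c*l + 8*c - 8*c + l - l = -56*c^2 - 7*c*l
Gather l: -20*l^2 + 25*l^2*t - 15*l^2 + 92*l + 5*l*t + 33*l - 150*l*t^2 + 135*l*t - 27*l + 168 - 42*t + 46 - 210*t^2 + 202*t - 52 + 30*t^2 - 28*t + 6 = l^2*(25*t - 35) + l*(-150*t^2 + 140*t + 98) - 180*t^2 + 132*t + 168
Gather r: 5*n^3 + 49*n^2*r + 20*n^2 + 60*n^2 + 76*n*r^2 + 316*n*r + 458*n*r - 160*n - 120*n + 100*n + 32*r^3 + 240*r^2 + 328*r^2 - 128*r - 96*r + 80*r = 5*n^3 + 80*n^2 - 180*n + 32*r^3 + r^2*(76*n + 568) + r*(49*n^2 + 774*n - 144)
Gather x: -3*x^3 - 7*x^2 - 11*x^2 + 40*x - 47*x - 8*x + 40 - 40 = -3*x^3 - 18*x^2 - 15*x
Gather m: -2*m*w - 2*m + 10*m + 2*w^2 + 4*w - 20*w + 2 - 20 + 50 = m*(8 - 2*w) + 2*w^2 - 16*w + 32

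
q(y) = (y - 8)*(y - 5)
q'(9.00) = 5.00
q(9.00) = 4.00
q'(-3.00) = -19.00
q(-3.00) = 88.00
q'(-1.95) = -16.90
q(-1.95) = 69.15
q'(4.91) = -3.18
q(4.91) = 0.28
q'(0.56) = -11.88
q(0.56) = 33.03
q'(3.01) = -6.98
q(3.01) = 9.93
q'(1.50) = -10.00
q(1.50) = 22.75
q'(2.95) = -7.10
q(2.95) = 10.35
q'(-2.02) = -17.04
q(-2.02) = 70.34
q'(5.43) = -2.14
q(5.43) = -1.11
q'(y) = 2*y - 13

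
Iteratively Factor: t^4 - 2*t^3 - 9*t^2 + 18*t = (t - 3)*(t^3 + t^2 - 6*t) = t*(t - 3)*(t^2 + t - 6) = t*(t - 3)*(t - 2)*(t + 3)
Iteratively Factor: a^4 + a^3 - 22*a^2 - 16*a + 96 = (a + 4)*(a^3 - 3*a^2 - 10*a + 24) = (a - 4)*(a + 4)*(a^2 + a - 6) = (a - 4)*(a - 2)*(a + 4)*(a + 3)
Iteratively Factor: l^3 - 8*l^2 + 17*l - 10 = (l - 2)*(l^2 - 6*l + 5) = (l - 5)*(l - 2)*(l - 1)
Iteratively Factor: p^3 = (p)*(p^2) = p^2*(p)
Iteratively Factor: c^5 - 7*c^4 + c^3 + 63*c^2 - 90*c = (c + 3)*(c^4 - 10*c^3 + 31*c^2 - 30*c) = (c - 5)*(c + 3)*(c^3 - 5*c^2 + 6*c) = (c - 5)*(c - 3)*(c + 3)*(c^2 - 2*c) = c*(c - 5)*(c - 3)*(c + 3)*(c - 2)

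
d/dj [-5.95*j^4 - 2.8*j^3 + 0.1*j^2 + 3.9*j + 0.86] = -23.8*j^3 - 8.4*j^2 + 0.2*j + 3.9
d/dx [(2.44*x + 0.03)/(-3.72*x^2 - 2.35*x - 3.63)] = (9.0768*x^2 + 0.2232*x - 8.7867)/(13.8384*x^4 + 17.484*x^3 + 32.5297*x^2 + 17.061*x + 13.1769)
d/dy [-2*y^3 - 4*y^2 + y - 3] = -6*y^2 - 8*y + 1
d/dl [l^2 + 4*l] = 2*l + 4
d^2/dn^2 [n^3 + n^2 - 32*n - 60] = 6*n + 2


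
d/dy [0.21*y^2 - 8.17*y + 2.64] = 0.42*y - 8.17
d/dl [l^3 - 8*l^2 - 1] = l*(3*l - 16)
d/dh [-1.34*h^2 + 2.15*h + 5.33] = 2.15 - 2.68*h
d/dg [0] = 0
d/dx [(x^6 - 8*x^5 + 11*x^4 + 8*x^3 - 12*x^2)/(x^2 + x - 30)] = x*(4*x^6 - 19*x^5 - 190*x^4 + 1241*x^3 - 1304*x^2 - 732*x + 720)/(x^4 + 2*x^3 - 59*x^2 - 60*x + 900)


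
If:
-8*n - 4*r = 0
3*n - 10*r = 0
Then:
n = 0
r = 0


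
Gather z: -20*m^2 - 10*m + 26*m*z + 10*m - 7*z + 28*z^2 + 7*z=-20*m^2 + 26*m*z + 28*z^2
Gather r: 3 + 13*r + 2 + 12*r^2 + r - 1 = 12*r^2 + 14*r + 4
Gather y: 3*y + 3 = 3*y + 3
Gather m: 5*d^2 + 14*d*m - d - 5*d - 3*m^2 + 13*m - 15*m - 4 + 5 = 5*d^2 - 6*d - 3*m^2 + m*(14*d - 2) + 1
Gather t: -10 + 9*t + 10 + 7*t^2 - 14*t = 7*t^2 - 5*t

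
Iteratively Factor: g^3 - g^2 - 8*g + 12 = (g - 2)*(g^2 + g - 6) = (g - 2)^2*(g + 3)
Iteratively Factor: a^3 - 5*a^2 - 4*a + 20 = (a - 5)*(a^2 - 4) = (a - 5)*(a + 2)*(a - 2)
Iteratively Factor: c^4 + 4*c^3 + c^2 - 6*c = (c)*(c^3 + 4*c^2 + c - 6) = c*(c + 2)*(c^2 + 2*c - 3) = c*(c - 1)*(c + 2)*(c + 3)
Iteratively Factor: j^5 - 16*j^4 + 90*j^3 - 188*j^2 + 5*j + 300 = (j - 5)*(j^4 - 11*j^3 + 35*j^2 - 13*j - 60) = (j - 5)*(j - 3)*(j^3 - 8*j^2 + 11*j + 20) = (j - 5)^2*(j - 3)*(j^2 - 3*j - 4) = (j - 5)^2*(j - 4)*(j - 3)*(j + 1)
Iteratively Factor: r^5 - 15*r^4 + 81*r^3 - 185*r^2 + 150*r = (r - 5)*(r^4 - 10*r^3 + 31*r^2 - 30*r) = r*(r - 5)*(r^3 - 10*r^2 + 31*r - 30) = r*(r - 5)*(r - 3)*(r^2 - 7*r + 10) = r*(r - 5)^2*(r - 3)*(r - 2)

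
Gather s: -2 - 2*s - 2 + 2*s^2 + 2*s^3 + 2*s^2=2*s^3 + 4*s^2 - 2*s - 4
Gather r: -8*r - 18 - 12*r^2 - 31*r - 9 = -12*r^2 - 39*r - 27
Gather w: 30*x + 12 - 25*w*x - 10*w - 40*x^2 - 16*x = w*(-25*x - 10) - 40*x^2 + 14*x + 12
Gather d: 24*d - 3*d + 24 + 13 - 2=21*d + 35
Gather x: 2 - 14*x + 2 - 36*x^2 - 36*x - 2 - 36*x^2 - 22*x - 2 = -72*x^2 - 72*x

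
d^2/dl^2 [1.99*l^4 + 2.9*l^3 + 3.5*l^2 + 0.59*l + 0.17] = 23.88*l^2 + 17.4*l + 7.0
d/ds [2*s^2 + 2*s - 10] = 4*s + 2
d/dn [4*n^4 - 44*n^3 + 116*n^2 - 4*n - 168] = 16*n^3 - 132*n^2 + 232*n - 4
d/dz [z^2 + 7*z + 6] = 2*z + 7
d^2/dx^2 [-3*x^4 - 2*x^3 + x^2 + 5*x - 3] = -36*x^2 - 12*x + 2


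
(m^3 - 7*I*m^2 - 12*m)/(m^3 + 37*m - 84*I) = m/(m + 7*I)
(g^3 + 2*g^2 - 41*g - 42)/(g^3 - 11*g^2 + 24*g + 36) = (g + 7)/(g - 6)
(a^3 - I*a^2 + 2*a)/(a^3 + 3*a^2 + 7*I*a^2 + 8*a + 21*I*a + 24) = a*(a^2 - I*a + 2)/(a^3 + a^2*(3 + 7*I) + a*(8 + 21*I) + 24)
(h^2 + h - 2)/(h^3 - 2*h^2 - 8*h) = (h - 1)/(h*(h - 4))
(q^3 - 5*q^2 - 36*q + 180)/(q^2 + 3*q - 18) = (q^2 - 11*q + 30)/(q - 3)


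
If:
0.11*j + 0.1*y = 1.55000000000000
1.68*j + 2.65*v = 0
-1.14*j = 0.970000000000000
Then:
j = -0.85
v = 0.54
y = 16.44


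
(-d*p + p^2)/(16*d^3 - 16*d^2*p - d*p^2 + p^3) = p/(-16*d^2 + p^2)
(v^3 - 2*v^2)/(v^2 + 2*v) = v*(v - 2)/(v + 2)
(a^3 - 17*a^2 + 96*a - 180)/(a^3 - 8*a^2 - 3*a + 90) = (a - 6)/(a + 3)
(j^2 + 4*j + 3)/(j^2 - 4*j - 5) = (j + 3)/(j - 5)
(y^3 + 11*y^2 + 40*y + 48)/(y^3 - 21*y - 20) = (y^2 + 7*y + 12)/(y^2 - 4*y - 5)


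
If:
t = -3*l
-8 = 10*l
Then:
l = -4/5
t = 12/5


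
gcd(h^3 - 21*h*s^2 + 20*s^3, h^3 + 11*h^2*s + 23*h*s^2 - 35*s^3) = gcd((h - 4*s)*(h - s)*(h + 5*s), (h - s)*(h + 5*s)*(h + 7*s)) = -h^2 - 4*h*s + 5*s^2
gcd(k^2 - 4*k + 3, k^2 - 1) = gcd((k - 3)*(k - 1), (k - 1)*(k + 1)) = k - 1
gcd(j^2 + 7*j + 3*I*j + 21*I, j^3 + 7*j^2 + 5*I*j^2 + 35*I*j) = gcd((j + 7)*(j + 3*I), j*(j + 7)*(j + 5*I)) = j + 7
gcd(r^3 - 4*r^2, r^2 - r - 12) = r - 4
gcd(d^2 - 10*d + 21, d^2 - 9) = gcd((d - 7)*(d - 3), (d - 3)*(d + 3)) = d - 3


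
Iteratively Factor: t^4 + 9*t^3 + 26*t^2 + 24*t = (t + 3)*(t^3 + 6*t^2 + 8*t) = (t + 2)*(t + 3)*(t^2 + 4*t) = (t + 2)*(t + 3)*(t + 4)*(t)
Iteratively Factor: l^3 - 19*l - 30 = (l + 3)*(l^2 - 3*l - 10) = (l + 2)*(l + 3)*(l - 5)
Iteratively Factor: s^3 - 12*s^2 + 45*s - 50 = (s - 5)*(s^2 - 7*s + 10) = (s - 5)^2*(s - 2)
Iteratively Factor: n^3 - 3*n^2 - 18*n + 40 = (n - 2)*(n^2 - n - 20) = (n - 5)*(n - 2)*(n + 4)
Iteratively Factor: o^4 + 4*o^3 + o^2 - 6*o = (o - 1)*(o^3 + 5*o^2 + 6*o) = (o - 1)*(o + 3)*(o^2 + 2*o) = (o - 1)*(o + 2)*(o + 3)*(o)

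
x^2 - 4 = (x - 2)*(x + 2)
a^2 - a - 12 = (a - 4)*(a + 3)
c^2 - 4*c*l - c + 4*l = (c - 1)*(c - 4*l)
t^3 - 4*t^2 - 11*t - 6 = (t - 6)*(t + 1)^2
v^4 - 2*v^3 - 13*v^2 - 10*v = v*(v - 5)*(v + 1)*(v + 2)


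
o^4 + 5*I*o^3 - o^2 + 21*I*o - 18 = (o - 2*I)*(o + I)*(o + 3*I)^2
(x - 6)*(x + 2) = x^2 - 4*x - 12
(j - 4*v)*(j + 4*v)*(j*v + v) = j^3*v + j^2*v - 16*j*v^3 - 16*v^3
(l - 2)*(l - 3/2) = l^2 - 7*l/2 + 3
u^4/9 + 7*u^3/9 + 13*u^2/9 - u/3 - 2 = (u/3 + 1)^2*(u - 1)*(u + 2)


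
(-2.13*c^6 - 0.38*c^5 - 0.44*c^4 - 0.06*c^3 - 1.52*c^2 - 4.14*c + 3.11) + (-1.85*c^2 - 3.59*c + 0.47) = -2.13*c^6 - 0.38*c^5 - 0.44*c^4 - 0.06*c^3 - 3.37*c^2 - 7.73*c + 3.58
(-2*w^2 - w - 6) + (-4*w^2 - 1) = -6*w^2 - w - 7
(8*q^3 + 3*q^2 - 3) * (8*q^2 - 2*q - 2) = 64*q^5 + 8*q^4 - 22*q^3 - 30*q^2 + 6*q + 6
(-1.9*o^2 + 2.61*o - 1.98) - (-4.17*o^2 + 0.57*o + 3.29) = 2.27*o^2 + 2.04*o - 5.27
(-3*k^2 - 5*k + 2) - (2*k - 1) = -3*k^2 - 7*k + 3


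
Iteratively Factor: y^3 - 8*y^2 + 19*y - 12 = (y - 3)*(y^2 - 5*y + 4) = (y - 3)*(y - 1)*(y - 4)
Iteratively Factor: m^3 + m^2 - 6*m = (m - 2)*(m^2 + 3*m) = m*(m - 2)*(m + 3)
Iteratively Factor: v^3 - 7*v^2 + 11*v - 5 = (v - 1)*(v^2 - 6*v + 5) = (v - 1)^2*(v - 5)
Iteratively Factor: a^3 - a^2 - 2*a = (a - 2)*(a^2 + a) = (a - 2)*(a + 1)*(a)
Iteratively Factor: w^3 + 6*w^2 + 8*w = (w + 4)*(w^2 + 2*w) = w*(w + 4)*(w + 2)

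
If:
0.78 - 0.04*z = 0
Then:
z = 19.50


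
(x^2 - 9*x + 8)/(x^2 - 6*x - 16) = (x - 1)/(x + 2)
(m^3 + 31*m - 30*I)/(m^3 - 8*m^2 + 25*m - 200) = (m^3 + 31*m - 30*I)/(m^3 - 8*m^2 + 25*m - 200)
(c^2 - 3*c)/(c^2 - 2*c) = (c - 3)/(c - 2)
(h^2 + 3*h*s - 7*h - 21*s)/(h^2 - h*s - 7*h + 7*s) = (-h - 3*s)/(-h + s)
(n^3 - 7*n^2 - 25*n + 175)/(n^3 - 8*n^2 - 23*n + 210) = (n - 5)/(n - 6)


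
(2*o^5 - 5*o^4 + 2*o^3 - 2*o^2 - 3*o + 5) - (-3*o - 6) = 2*o^5 - 5*o^4 + 2*o^3 - 2*o^2 + 11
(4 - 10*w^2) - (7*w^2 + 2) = 2 - 17*w^2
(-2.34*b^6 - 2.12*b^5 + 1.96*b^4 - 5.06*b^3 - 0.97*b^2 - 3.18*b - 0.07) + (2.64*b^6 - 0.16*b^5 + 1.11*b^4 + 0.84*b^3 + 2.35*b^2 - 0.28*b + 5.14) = 0.3*b^6 - 2.28*b^5 + 3.07*b^4 - 4.22*b^3 + 1.38*b^2 - 3.46*b + 5.07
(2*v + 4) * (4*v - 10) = 8*v^2 - 4*v - 40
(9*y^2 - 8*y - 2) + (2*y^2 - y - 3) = 11*y^2 - 9*y - 5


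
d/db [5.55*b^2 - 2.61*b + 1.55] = 11.1*b - 2.61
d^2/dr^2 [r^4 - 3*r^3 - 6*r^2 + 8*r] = 12*r^2 - 18*r - 12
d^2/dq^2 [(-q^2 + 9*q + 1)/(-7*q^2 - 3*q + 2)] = 2*(-462*q^3 - 105*q^2 - 441*q - 73)/(343*q^6 + 441*q^5 - 105*q^4 - 225*q^3 + 30*q^2 + 36*q - 8)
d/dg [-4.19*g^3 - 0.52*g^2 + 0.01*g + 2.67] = -12.57*g^2 - 1.04*g + 0.01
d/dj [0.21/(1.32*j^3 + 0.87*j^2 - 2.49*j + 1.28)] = (-0.8316*j^2 - 0.3654*j + 0.5229)/(1.32*j^3 + 0.87*j^2 - 2.49*j + 1.28)^2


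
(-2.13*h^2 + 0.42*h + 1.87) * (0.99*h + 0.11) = -2.1087*h^3 + 0.1815*h^2 + 1.8975*h + 0.2057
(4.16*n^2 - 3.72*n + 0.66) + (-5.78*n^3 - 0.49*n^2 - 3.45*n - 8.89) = -5.78*n^3 + 3.67*n^2 - 7.17*n - 8.23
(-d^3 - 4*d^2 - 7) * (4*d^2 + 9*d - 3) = -4*d^5 - 25*d^4 - 33*d^3 - 16*d^2 - 63*d + 21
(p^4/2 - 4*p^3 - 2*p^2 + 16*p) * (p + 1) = p^5/2 - 7*p^4/2 - 6*p^3 + 14*p^2 + 16*p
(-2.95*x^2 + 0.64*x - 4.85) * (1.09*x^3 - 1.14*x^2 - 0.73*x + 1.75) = -3.2155*x^5 + 4.0606*x^4 - 3.8626*x^3 - 0.100700000000002*x^2 + 4.6605*x - 8.4875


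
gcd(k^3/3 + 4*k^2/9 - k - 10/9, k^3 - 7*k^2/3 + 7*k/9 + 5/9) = k - 5/3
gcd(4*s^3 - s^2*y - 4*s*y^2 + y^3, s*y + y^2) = s + y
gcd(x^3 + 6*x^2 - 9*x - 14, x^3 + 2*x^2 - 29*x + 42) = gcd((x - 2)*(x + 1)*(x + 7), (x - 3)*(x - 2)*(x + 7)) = x^2 + 5*x - 14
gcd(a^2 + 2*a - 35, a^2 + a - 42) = a + 7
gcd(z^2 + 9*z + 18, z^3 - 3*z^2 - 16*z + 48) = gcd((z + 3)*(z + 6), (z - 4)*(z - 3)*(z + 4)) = 1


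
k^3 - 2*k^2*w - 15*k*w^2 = k*(k - 5*w)*(k + 3*w)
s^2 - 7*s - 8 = (s - 8)*(s + 1)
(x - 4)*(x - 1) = x^2 - 5*x + 4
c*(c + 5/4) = c^2 + 5*c/4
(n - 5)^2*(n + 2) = n^3 - 8*n^2 + 5*n + 50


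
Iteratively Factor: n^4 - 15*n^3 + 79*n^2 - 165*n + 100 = (n - 5)*(n^3 - 10*n^2 + 29*n - 20) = (n - 5)*(n - 1)*(n^2 - 9*n + 20) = (n - 5)^2*(n - 1)*(n - 4)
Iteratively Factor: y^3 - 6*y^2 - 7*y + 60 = (y - 4)*(y^2 - 2*y - 15) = (y - 4)*(y + 3)*(y - 5)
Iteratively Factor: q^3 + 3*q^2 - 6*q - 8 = (q + 4)*(q^2 - q - 2) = (q - 2)*(q + 4)*(q + 1)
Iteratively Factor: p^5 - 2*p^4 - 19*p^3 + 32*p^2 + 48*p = (p + 1)*(p^4 - 3*p^3 - 16*p^2 + 48*p) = p*(p + 1)*(p^3 - 3*p^2 - 16*p + 48) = p*(p + 1)*(p + 4)*(p^2 - 7*p + 12) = p*(p - 4)*(p + 1)*(p + 4)*(p - 3)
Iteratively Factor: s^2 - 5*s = (s)*(s - 5)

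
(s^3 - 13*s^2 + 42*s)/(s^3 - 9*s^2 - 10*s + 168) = s/(s + 4)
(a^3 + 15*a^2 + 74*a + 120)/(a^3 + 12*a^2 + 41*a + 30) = (a + 4)/(a + 1)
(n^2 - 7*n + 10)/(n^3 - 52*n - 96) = (-n^2 + 7*n - 10)/(-n^3 + 52*n + 96)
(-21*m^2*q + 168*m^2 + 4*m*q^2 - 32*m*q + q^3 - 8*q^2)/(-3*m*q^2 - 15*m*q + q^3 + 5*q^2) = (7*m*q - 56*m + q^2 - 8*q)/(q*(q + 5))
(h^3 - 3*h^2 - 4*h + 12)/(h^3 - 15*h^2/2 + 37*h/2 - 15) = 2*(h + 2)/(2*h - 5)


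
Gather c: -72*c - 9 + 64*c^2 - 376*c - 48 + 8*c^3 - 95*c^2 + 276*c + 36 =8*c^3 - 31*c^2 - 172*c - 21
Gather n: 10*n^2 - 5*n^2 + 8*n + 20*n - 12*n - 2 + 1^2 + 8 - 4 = 5*n^2 + 16*n + 3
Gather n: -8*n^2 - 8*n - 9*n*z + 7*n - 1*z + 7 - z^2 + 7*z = -8*n^2 + n*(-9*z - 1) - z^2 + 6*z + 7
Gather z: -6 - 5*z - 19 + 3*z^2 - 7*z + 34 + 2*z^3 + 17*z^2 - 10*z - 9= 2*z^3 + 20*z^2 - 22*z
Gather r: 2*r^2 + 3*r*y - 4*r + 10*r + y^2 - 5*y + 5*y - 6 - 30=2*r^2 + r*(3*y + 6) + y^2 - 36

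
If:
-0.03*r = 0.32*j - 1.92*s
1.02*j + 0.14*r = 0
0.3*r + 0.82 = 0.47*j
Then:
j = 0.31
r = -2.25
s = 0.02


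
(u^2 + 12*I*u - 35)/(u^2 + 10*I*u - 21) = (u + 5*I)/(u + 3*I)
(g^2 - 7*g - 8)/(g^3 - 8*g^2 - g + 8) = 1/(g - 1)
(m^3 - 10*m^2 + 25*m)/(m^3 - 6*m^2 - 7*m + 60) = m*(m - 5)/(m^2 - m - 12)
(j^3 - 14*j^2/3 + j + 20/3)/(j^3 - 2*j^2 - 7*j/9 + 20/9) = 3*(j - 4)/(3*j - 4)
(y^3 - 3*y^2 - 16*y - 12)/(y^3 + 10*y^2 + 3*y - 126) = (y^3 - 3*y^2 - 16*y - 12)/(y^3 + 10*y^2 + 3*y - 126)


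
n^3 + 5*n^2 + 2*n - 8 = (n - 1)*(n + 2)*(n + 4)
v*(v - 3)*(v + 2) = v^3 - v^2 - 6*v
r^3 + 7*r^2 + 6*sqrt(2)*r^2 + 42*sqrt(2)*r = r*(r + 7)*(r + 6*sqrt(2))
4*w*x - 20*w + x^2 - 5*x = (4*w + x)*(x - 5)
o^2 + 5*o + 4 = (o + 1)*(o + 4)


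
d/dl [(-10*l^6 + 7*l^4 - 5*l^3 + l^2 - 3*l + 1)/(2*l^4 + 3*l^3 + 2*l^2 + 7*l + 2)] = (-40*l^9 - 90*l^8 - 80*l^7 - 319*l^6 - 96*l^5 + 152*l^4 - 4*l^3 - 26*l^2 - 13)/(4*l^8 + 12*l^7 + 17*l^6 + 40*l^5 + 54*l^4 + 40*l^3 + 57*l^2 + 28*l + 4)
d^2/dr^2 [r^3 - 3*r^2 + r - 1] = 6*r - 6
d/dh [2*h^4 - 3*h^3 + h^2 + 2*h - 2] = 8*h^3 - 9*h^2 + 2*h + 2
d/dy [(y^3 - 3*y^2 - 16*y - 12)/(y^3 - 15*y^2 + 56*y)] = 12*(-y^4 + 12*y^3 - 31*y^2 - 30*y + 56)/(y^2*(y^4 - 30*y^3 + 337*y^2 - 1680*y + 3136))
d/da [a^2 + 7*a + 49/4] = 2*a + 7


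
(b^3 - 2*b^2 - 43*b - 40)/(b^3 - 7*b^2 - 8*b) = (b + 5)/b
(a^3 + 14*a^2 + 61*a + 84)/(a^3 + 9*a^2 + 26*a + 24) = (a + 7)/(a + 2)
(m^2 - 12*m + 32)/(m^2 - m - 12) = (m - 8)/(m + 3)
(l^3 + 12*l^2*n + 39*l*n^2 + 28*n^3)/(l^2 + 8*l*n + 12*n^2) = (l^3 + 12*l^2*n + 39*l*n^2 + 28*n^3)/(l^2 + 8*l*n + 12*n^2)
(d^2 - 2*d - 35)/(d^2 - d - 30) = (d - 7)/(d - 6)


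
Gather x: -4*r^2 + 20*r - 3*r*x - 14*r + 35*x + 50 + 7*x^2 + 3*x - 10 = -4*r^2 + 6*r + 7*x^2 + x*(38 - 3*r) + 40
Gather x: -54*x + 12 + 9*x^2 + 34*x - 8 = 9*x^2 - 20*x + 4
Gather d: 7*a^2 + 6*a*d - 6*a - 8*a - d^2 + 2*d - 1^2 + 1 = 7*a^2 - 14*a - d^2 + d*(6*a + 2)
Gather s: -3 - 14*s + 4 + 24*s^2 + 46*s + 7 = 24*s^2 + 32*s + 8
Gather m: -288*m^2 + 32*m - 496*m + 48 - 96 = -288*m^2 - 464*m - 48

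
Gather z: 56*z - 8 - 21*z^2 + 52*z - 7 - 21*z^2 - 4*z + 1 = -42*z^2 + 104*z - 14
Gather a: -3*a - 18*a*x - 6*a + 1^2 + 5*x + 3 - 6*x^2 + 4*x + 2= a*(-18*x - 9) - 6*x^2 + 9*x + 6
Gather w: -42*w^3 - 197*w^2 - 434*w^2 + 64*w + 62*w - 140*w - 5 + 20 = -42*w^3 - 631*w^2 - 14*w + 15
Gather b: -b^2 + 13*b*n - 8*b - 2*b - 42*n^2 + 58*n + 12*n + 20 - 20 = -b^2 + b*(13*n - 10) - 42*n^2 + 70*n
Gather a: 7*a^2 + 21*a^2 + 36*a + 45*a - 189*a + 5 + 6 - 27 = 28*a^2 - 108*a - 16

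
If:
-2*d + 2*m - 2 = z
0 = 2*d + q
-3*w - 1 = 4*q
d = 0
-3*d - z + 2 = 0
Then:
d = 0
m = 2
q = 0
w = -1/3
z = 2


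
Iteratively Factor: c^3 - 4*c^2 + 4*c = (c - 2)*(c^2 - 2*c) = (c - 2)^2*(c)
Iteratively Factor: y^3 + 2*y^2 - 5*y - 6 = (y - 2)*(y^2 + 4*y + 3) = (y - 2)*(y + 1)*(y + 3)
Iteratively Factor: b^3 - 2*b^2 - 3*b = (b + 1)*(b^2 - 3*b) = b*(b + 1)*(b - 3)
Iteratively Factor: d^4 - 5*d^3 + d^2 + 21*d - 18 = (d - 3)*(d^3 - 2*d^2 - 5*d + 6) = (d - 3)^2*(d^2 + d - 2) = (d - 3)^2*(d + 2)*(d - 1)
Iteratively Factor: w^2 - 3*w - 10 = (w + 2)*(w - 5)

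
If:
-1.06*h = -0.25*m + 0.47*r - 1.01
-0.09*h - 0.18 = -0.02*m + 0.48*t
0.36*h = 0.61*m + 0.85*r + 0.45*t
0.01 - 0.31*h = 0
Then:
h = 0.03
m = -1.46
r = 1.30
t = -0.44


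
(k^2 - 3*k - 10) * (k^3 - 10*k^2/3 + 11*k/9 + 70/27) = k^5 - 19*k^4/3 + 11*k^3/9 + 871*k^2/27 - 20*k - 700/27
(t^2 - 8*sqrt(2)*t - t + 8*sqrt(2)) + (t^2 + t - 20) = 2*t^2 - 8*sqrt(2)*t - 20 + 8*sqrt(2)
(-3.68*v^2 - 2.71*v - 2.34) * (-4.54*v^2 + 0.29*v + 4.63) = 16.7072*v^4 + 11.2362*v^3 - 7.2007*v^2 - 13.2259*v - 10.8342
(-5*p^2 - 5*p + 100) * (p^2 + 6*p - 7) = -5*p^4 - 35*p^3 + 105*p^2 + 635*p - 700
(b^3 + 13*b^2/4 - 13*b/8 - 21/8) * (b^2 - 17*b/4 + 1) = b^5 - b^4 - 231*b^3/16 + 241*b^2/32 + 305*b/32 - 21/8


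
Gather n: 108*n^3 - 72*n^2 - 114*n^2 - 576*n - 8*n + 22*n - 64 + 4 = 108*n^3 - 186*n^2 - 562*n - 60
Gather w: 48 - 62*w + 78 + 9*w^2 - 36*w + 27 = 9*w^2 - 98*w + 153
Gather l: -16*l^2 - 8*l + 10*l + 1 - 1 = -16*l^2 + 2*l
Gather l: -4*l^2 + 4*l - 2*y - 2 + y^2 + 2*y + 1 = -4*l^2 + 4*l + y^2 - 1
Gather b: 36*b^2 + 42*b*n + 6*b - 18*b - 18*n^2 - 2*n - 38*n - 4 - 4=36*b^2 + b*(42*n - 12) - 18*n^2 - 40*n - 8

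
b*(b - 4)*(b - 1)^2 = b^4 - 6*b^3 + 9*b^2 - 4*b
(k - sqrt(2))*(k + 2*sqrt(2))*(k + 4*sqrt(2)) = k^3 + 5*sqrt(2)*k^2 + 4*k - 16*sqrt(2)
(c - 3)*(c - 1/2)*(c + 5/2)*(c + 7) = c^4 + 6*c^3 - 57*c^2/4 - 47*c + 105/4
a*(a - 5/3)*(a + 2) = a^3 + a^2/3 - 10*a/3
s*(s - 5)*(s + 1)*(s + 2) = s^4 - 2*s^3 - 13*s^2 - 10*s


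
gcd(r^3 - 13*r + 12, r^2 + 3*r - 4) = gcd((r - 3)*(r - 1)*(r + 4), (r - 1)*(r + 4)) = r^2 + 3*r - 4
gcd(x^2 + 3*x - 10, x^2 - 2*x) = x - 2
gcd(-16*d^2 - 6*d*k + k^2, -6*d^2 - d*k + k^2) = 2*d + k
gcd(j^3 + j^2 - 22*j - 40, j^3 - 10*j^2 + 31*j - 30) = j - 5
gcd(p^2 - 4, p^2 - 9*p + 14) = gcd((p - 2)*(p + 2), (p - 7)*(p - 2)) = p - 2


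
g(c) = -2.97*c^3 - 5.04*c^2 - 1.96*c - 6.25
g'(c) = -8.91*c^2 - 10.08*c - 1.96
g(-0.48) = -6.14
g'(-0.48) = 0.83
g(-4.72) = 203.03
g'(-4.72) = -152.88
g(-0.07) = -6.14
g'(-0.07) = -1.30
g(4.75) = -447.58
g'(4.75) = -250.87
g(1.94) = -50.71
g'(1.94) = -55.05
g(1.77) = -41.98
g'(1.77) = -47.72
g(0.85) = -13.38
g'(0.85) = -16.97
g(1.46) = -29.10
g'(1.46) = -35.67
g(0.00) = -6.25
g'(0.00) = -1.96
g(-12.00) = 4423.67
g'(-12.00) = -1164.04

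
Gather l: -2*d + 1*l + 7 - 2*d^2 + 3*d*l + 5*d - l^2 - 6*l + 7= -2*d^2 + 3*d - l^2 + l*(3*d - 5) + 14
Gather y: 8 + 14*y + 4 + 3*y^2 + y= 3*y^2 + 15*y + 12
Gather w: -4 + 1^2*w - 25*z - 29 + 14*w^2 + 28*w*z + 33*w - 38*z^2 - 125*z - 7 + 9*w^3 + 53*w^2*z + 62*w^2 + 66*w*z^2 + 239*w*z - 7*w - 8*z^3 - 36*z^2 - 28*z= 9*w^3 + w^2*(53*z + 76) + w*(66*z^2 + 267*z + 27) - 8*z^3 - 74*z^2 - 178*z - 40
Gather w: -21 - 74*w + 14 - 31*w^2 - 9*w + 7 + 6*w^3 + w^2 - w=6*w^3 - 30*w^2 - 84*w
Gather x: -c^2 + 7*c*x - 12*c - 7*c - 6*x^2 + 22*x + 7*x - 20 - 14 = -c^2 - 19*c - 6*x^2 + x*(7*c + 29) - 34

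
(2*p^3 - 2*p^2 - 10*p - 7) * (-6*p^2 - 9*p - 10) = -12*p^5 - 6*p^4 + 58*p^3 + 152*p^2 + 163*p + 70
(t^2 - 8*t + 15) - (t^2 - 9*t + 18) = t - 3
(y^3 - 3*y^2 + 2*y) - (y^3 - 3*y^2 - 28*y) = 30*y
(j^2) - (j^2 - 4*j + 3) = 4*j - 3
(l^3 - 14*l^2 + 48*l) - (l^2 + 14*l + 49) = l^3 - 15*l^2 + 34*l - 49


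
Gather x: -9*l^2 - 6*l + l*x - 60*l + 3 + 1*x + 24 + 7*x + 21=-9*l^2 - 66*l + x*(l + 8) + 48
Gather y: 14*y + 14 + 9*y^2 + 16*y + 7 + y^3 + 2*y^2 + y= y^3 + 11*y^2 + 31*y + 21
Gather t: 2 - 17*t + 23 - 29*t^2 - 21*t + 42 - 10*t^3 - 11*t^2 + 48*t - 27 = -10*t^3 - 40*t^2 + 10*t + 40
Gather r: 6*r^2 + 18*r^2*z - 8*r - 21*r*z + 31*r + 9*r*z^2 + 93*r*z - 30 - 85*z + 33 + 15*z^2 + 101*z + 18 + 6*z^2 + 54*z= r^2*(18*z + 6) + r*(9*z^2 + 72*z + 23) + 21*z^2 + 70*z + 21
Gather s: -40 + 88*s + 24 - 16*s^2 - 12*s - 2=-16*s^2 + 76*s - 18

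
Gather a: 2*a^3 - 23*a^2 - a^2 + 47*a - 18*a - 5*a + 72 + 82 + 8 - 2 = 2*a^3 - 24*a^2 + 24*a + 160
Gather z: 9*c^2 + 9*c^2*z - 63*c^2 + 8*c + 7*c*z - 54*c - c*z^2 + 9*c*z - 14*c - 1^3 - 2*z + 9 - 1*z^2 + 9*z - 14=-54*c^2 - 60*c + z^2*(-c - 1) + z*(9*c^2 + 16*c + 7) - 6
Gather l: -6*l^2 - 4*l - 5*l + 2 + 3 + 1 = -6*l^2 - 9*l + 6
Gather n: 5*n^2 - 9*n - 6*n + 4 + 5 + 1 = 5*n^2 - 15*n + 10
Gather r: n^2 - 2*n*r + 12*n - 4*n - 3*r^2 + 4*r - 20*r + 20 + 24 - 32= n^2 + 8*n - 3*r^2 + r*(-2*n - 16) + 12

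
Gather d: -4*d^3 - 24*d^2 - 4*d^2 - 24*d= -4*d^3 - 28*d^2 - 24*d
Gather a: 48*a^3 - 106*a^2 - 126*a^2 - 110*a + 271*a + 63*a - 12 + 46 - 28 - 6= 48*a^3 - 232*a^2 + 224*a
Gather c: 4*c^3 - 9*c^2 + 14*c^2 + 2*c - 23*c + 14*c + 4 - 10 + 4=4*c^3 + 5*c^2 - 7*c - 2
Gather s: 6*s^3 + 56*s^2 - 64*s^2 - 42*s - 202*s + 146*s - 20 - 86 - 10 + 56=6*s^3 - 8*s^2 - 98*s - 60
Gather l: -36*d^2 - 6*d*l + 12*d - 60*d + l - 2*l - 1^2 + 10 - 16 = -36*d^2 - 48*d + l*(-6*d - 1) - 7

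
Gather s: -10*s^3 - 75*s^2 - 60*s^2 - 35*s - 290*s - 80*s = -10*s^3 - 135*s^2 - 405*s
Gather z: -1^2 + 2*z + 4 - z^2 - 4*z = -z^2 - 2*z + 3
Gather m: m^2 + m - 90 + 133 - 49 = m^2 + m - 6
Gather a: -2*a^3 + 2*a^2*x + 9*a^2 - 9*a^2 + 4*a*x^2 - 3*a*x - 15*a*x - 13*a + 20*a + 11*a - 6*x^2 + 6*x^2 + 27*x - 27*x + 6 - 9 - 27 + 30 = -2*a^3 + 2*a^2*x + a*(4*x^2 - 18*x + 18)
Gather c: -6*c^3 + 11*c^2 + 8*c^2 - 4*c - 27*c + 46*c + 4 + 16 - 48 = -6*c^3 + 19*c^2 + 15*c - 28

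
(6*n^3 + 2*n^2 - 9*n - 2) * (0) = 0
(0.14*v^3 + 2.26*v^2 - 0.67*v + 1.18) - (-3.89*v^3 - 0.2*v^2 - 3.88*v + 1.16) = 4.03*v^3 + 2.46*v^2 + 3.21*v + 0.02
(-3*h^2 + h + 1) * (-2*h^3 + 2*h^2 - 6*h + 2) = 6*h^5 - 8*h^4 + 18*h^3 - 10*h^2 - 4*h + 2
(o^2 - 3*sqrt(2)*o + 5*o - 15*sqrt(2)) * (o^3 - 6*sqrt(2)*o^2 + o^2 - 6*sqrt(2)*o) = o^5 - 9*sqrt(2)*o^4 + 6*o^4 - 54*sqrt(2)*o^3 + 41*o^3 - 45*sqrt(2)*o^2 + 216*o^2 + 180*o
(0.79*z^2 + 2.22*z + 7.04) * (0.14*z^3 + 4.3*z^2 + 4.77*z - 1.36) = 0.1106*z^5 + 3.7078*z^4 + 14.2999*z^3 + 39.787*z^2 + 30.5616*z - 9.5744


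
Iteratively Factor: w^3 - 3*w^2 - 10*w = (w - 5)*(w^2 + 2*w) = w*(w - 5)*(w + 2)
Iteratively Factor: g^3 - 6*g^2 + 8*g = (g - 4)*(g^2 - 2*g) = g*(g - 4)*(g - 2)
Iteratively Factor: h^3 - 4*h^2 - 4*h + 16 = (h + 2)*(h^2 - 6*h + 8) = (h - 2)*(h + 2)*(h - 4)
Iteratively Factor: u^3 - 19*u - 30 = (u - 5)*(u^2 + 5*u + 6) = (u - 5)*(u + 2)*(u + 3)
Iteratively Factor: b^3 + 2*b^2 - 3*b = (b)*(b^2 + 2*b - 3) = b*(b + 3)*(b - 1)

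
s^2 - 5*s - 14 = (s - 7)*(s + 2)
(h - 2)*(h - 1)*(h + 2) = h^3 - h^2 - 4*h + 4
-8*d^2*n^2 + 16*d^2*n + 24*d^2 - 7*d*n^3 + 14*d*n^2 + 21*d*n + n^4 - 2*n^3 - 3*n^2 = (-8*d + n)*(d + n)*(n - 3)*(n + 1)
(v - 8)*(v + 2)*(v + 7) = v^3 + v^2 - 58*v - 112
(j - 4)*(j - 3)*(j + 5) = j^3 - 2*j^2 - 23*j + 60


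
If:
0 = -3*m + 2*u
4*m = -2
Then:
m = -1/2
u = -3/4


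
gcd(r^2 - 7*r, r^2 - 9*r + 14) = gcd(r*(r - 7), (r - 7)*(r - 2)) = r - 7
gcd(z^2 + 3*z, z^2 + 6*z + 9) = z + 3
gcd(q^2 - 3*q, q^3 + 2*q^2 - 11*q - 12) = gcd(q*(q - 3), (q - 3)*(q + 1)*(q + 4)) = q - 3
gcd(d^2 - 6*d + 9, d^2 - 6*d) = 1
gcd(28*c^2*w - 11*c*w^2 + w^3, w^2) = w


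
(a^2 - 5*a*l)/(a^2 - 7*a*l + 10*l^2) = a/(a - 2*l)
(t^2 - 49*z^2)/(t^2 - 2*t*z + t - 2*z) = (t^2 - 49*z^2)/(t^2 - 2*t*z + t - 2*z)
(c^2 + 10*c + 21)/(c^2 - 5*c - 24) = (c + 7)/(c - 8)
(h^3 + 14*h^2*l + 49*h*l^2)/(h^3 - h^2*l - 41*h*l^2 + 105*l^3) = h*(h + 7*l)/(h^2 - 8*h*l + 15*l^2)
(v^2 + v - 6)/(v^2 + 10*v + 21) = (v - 2)/(v + 7)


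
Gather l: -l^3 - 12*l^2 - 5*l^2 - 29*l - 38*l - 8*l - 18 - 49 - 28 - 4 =-l^3 - 17*l^2 - 75*l - 99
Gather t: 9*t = 9*t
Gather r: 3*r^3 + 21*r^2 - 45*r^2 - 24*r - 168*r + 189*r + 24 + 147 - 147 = 3*r^3 - 24*r^2 - 3*r + 24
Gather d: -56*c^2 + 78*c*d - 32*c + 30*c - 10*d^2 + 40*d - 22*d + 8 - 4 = -56*c^2 - 2*c - 10*d^2 + d*(78*c + 18) + 4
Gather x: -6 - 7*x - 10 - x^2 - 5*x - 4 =-x^2 - 12*x - 20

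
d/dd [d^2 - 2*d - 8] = 2*d - 2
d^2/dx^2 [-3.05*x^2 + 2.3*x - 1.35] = -6.10000000000000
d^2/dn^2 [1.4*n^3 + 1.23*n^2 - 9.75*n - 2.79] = 8.4*n + 2.46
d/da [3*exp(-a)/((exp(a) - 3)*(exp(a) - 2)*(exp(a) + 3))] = 6*(-2*exp(3*a) + 3*exp(2*a) + 9*exp(a) - 9)*exp(-a)/(exp(6*a) - 4*exp(5*a) - 14*exp(4*a) + 72*exp(3*a) + 9*exp(2*a) - 324*exp(a) + 324)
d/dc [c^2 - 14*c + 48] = 2*c - 14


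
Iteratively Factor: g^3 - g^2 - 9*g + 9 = (g - 3)*(g^2 + 2*g - 3) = (g - 3)*(g - 1)*(g + 3)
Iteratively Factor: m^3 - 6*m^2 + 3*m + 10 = (m - 2)*(m^2 - 4*m - 5) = (m - 5)*(m - 2)*(m + 1)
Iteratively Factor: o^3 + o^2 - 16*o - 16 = (o + 1)*(o^2 - 16) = (o + 1)*(o + 4)*(o - 4)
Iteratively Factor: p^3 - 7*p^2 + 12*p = (p - 4)*(p^2 - 3*p) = p*(p - 4)*(p - 3)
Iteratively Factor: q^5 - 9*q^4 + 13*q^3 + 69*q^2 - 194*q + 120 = (q - 2)*(q^4 - 7*q^3 - q^2 + 67*q - 60) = (q - 2)*(q + 3)*(q^3 - 10*q^2 + 29*q - 20) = (q - 2)*(q - 1)*(q + 3)*(q^2 - 9*q + 20) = (q - 4)*(q - 2)*(q - 1)*(q + 3)*(q - 5)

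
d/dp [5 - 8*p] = -8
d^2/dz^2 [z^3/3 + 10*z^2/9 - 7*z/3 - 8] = 2*z + 20/9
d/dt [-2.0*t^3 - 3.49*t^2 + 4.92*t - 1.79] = -6.0*t^2 - 6.98*t + 4.92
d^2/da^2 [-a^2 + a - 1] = -2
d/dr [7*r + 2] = 7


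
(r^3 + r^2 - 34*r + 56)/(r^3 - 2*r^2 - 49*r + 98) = (r - 4)/(r - 7)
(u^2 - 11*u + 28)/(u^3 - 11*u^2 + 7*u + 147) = (u - 4)/(u^2 - 4*u - 21)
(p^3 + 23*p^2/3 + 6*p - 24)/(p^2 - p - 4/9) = 3*(p^2 + 9*p + 18)/(3*p + 1)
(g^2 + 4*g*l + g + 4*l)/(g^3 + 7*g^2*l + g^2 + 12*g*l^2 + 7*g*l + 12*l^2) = 1/(g + 3*l)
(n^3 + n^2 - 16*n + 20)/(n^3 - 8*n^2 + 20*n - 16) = (n + 5)/(n - 4)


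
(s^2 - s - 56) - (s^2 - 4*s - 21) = 3*s - 35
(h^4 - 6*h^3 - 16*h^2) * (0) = 0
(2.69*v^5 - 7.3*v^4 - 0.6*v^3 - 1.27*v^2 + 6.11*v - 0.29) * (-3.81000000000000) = -10.2489*v^5 + 27.813*v^4 + 2.286*v^3 + 4.8387*v^2 - 23.2791*v + 1.1049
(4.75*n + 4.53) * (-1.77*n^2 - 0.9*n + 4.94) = -8.4075*n^3 - 12.2931*n^2 + 19.388*n + 22.3782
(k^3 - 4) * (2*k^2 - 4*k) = 2*k^5 - 4*k^4 - 8*k^2 + 16*k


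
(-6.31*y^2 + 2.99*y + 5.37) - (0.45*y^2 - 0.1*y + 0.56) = -6.76*y^2 + 3.09*y + 4.81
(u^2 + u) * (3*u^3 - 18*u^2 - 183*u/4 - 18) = 3*u^5 - 15*u^4 - 255*u^3/4 - 255*u^2/4 - 18*u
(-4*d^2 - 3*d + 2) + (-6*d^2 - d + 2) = -10*d^2 - 4*d + 4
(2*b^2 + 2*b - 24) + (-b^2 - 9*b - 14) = b^2 - 7*b - 38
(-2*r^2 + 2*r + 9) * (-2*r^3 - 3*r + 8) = 4*r^5 - 4*r^4 - 12*r^3 - 22*r^2 - 11*r + 72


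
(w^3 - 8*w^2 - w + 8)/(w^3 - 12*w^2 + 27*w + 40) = (w - 1)/(w - 5)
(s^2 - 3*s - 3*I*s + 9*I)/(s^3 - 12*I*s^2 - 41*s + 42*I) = (s - 3)/(s^2 - 9*I*s - 14)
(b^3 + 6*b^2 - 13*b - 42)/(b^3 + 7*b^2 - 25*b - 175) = (b^2 - b - 6)/(b^2 - 25)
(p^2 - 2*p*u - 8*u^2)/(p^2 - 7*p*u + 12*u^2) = (p + 2*u)/(p - 3*u)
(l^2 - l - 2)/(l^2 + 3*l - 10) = (l + 1)/(l + 5)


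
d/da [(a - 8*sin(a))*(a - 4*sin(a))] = -12*a*cos(a) + 2*a - 12*sin(a) + 32*sin(2*a)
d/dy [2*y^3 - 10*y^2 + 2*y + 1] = 6*y^2 - 20*y + 2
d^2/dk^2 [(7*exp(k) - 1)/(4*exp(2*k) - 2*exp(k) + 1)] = (112*exp(4*k) - 8*exp(3*k) - 144*exp(2*k) + 26*exp(k) + 5)*exp(k)/(64*exp(6*k) - 96*exp(5*k) + 96*exp(4*k) - 56*exp(3*k) + 24*exp(2*k) - 6*exp(k) + 1)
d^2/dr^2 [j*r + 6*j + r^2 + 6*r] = 2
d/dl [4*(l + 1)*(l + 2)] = 8*l + 12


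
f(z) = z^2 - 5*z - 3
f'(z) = 2*z - 5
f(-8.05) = 102.05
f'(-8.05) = -21.10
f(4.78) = -4.05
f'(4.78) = 4.56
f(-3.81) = 30.57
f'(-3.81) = -12.62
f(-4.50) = 39.75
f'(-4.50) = -14.00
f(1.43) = -8.11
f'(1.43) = -2.14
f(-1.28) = 5.04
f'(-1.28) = -7.56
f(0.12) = -3.59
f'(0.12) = -4.76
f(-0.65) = 0.67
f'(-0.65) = -6.30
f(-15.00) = 297.00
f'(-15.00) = -35.00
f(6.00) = 3.00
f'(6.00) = 7.00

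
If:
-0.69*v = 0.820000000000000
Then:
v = -1.19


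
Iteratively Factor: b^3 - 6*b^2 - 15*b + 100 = (b - 5)*(b^2 - b - 20) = (b - 5)^2*(b + 4)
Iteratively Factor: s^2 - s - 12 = (s - 4)*(s + 3)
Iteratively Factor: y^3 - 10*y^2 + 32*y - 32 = (y - 4)*(y^2 - 6*y + 8) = (y - 4)^2*(y - 2)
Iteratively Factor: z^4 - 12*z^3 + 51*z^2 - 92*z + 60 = (z - 3)*(z^3 - 9*z^2 + 24*z - 20) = (z - 3)*(z - 2)*(z^2 - 7*z + 10) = (z - 3)*(z - 2)^2*(z - 5)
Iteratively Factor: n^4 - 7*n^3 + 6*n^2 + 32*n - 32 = (n + 2)*(n^3 - 9*n^2 + 24*n - 16) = (n - 1)*(n + 2)*(n^2 - 8*n + 16) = (n - 4)*(n - 1)*(n + 2)*(n - 4)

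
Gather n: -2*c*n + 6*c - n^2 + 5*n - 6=6*c - n^2 + n*(5 - 2*c) - 6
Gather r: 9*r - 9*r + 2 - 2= 0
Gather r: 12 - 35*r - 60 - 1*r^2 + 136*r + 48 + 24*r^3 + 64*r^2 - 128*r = 24*r^3 + 63*r^2 - 27*r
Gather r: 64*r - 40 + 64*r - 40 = 128*r - 80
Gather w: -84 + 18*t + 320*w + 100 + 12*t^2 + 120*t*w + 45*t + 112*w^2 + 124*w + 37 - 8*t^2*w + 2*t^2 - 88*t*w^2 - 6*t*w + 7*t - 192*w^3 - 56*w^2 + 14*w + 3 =14*t^2 + 70*t - 192*w^3 + w^2*(56 - 88*t) + w*(-8*t^2 + 114*t + 458) + 56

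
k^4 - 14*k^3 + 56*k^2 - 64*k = k*(k - 8)*(k - 4)*(k - 2)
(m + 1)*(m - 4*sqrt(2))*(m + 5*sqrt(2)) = m^3 + m^2 + sqrt(2)*m^2 - 40*m + sqrt(2)*m - 40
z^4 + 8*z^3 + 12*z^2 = z^2*(z + 2)*(z + 6)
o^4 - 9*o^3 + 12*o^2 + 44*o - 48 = (o - 6)*(o - 4)*(o - 1)*(o + 2)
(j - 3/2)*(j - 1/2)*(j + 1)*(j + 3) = j^4 + 2*j^3 - 17*j^2/4 - 3*j + 9/4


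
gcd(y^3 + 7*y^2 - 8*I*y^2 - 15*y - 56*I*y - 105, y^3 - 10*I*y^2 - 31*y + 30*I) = y^2 - 8*I*y - 15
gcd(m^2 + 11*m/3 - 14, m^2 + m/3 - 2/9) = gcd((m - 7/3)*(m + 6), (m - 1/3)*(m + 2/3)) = 1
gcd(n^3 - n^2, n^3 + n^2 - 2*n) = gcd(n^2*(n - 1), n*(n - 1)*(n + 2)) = n^2 - n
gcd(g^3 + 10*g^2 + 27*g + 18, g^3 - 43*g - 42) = g^2 + 7*g + 6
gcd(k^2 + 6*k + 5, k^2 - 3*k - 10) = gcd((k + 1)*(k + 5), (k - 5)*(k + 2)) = 1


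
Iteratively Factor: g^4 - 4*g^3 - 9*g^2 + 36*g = (g + 3)*(g^3 - 7*g^2 + 12*g) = g*(g + 3)*(g^2 - 7*g + 12) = g*(g - 4)*(g + 3)*(g - 3)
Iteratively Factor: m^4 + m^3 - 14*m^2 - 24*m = (m + 2)*(m^3 - m^2 - 12*m) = m*(m + 2)*(m^2 - m - 12) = m*(m - 4)*(m + 2)*(m + 3)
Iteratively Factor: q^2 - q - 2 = (q - 2)*(q + 1)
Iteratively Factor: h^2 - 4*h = (h)*(h - 4)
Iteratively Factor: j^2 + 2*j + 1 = (j + 1)*(j + 1)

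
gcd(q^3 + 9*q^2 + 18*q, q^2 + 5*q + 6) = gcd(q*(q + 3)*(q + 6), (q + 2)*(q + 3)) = q + 3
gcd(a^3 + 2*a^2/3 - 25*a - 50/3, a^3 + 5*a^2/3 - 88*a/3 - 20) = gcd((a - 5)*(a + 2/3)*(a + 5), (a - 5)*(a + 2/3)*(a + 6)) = a^2 - 13*a/3 - 10/3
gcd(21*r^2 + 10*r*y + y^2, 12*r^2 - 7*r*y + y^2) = 1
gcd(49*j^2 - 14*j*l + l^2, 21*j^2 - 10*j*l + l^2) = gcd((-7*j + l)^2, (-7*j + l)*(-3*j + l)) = 7*j - l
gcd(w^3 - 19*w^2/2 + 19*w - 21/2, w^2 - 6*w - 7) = w - 7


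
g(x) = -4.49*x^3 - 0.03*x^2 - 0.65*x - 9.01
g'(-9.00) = -1091.18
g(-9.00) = 3267.62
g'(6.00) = -485.93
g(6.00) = -983.83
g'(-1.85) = -46.64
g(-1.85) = 20.52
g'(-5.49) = -406.31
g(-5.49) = 736.61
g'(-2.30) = -71.77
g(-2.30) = 46.96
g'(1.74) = -41.54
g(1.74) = -33.89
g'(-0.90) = -11.51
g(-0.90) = -5.18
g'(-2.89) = -112.98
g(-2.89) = 101.00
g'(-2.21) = -66.31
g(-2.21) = 40.74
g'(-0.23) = -1.35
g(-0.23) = -8.81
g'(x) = -13.47*x^2 - 0.06*x - 0.65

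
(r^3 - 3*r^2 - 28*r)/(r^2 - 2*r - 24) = r*(r - 7)/(r - 6)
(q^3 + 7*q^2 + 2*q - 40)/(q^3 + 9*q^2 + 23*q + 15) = (q^2 + 2*q - 8)/(q^2 + 4*q + 3)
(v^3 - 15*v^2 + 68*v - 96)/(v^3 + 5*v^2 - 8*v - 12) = (v^3 - 15*v^2 + 68*v - 96)/(v^3 + 5*v^2 - 8*v - 12)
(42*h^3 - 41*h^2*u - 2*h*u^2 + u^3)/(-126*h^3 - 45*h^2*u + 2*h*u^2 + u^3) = (-h + u)/(3*h + u)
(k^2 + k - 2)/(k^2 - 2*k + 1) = (k + 2)/(k - 1)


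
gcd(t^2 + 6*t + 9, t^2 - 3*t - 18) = t + 3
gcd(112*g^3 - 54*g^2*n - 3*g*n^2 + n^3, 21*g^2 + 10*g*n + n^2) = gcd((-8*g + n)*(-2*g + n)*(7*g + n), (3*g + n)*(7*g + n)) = 7*g + n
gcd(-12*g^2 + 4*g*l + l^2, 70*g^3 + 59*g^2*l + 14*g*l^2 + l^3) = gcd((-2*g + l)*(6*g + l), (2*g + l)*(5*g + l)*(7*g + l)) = 1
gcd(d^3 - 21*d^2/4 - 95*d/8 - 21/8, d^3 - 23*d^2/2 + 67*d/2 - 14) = d - 7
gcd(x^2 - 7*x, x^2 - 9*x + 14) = x - 7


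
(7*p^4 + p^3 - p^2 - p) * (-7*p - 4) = -49*p^5 - 35*p^4 + 3*p^3 + 11*p^2 + 4*p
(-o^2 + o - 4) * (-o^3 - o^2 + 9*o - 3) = o^5 - 6*o^3 + 16*o^2 - 39*o + 12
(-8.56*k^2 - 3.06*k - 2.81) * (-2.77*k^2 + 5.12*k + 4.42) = 23.7112*k^4 - 35.351*k^3 - 45.7187*k^2 - 27.9124*k - 12.4202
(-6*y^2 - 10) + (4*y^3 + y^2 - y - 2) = 4*y^3 - 5*y^2 - y - 12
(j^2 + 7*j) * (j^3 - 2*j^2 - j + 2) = j^5 + 5*j^4 - 15*j^3 - 5*j^2 + 14*j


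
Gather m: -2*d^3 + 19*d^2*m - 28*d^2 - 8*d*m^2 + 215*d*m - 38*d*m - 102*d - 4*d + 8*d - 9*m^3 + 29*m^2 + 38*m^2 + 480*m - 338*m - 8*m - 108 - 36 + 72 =-2*d^3 - 28*d^2 - 98*d - 9*m^3 + m^2*(67 - 8*d) + m*(19*d^2 + 177*d + 134) - 72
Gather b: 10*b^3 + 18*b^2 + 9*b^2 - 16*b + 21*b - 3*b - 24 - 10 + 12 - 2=10*b^3 + 27*b^2 + 2*b - 24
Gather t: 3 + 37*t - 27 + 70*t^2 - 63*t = 70*t^2 - 26*t - 24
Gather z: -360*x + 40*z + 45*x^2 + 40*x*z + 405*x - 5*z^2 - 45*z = 45*x^2 + 45*x - 5*z^2 + z*(40*x - 5)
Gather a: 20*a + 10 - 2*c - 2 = 20*a - 2*c + 8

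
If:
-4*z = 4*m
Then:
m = -z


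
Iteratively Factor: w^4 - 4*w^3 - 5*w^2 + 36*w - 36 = (w - 2)*(w^3 - 2*w^2 - 9*w + 18) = (w - 3)*(w - 2)*(w^2 + w - 6) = (w - 3)*(w - 2)^2*(w + 3)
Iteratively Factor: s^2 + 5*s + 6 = (s + 3)*(s + 2)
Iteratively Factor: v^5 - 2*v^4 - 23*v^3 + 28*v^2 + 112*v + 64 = (v + 1)*(v^4 - 3*v^3 - 20*v^2 + 48*v + 64) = (v + 1)^2*(v^3 - 4*v^2 - 16*v + 64) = (v - 4)*(v + 1)^2*(v^2 - 16) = (v - 4)^2*(v + 1)^2*(v + 4)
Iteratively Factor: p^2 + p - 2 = (p + 2)*(p - 1)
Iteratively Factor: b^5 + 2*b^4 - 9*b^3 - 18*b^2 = (b)*(b^4 + 2*b^3 - 9*b^2 - 18*b) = b*(b + 2)*(b^3 - 9*b) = b*(b + 2)*(b + 3)*(b^2 - 3*b) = b^2*(b + 2)*(b + 3)*(b - 3)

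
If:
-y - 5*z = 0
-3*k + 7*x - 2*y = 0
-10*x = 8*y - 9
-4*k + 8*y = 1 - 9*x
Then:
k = 295/164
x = 33/41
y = 39/328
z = -39/1640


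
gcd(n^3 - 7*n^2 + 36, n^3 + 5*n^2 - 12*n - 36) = n^2 - n - 6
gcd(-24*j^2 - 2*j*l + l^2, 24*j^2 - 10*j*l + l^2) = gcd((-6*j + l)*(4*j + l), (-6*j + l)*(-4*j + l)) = 6*j - l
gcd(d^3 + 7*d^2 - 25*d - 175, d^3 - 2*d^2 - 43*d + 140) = d^2 + 2*d - 35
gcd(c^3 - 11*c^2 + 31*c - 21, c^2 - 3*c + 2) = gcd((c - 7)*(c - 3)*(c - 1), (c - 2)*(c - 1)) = c - 1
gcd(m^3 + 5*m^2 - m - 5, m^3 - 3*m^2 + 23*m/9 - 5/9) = m - 1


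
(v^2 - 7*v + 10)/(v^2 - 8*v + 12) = (v - 5)/(v - 6)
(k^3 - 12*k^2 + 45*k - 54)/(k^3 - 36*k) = (k^2 - 6*k + 9)/(k*(k + 6))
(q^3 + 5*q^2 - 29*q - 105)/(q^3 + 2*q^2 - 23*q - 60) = (q + 7)/(q + 4)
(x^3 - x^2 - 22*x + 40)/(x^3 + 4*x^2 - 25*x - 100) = (x^2 - 6*x + 8)/(x^2 - x - 20)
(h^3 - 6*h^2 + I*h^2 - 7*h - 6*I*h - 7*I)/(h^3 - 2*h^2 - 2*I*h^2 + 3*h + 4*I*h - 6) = (h^2 - 6*h - 7)/(h^2 - h*(2 + 3*I) + 6*I)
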